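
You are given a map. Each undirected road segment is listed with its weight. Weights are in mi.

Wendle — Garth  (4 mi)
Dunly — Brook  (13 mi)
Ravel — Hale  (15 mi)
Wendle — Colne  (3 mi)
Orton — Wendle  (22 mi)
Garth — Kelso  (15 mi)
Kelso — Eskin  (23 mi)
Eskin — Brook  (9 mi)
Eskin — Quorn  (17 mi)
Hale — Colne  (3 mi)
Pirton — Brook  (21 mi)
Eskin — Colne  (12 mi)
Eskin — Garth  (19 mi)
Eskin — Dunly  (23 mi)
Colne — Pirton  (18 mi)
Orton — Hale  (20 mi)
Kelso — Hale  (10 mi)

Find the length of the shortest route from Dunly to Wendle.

Running Dijkstra from Dunly:
Dunly: 0
Brook: 13  (via Dunly)
Eskin: 22  (via Brook)
Pirton: 34  (via Brook)
Colne: 34  (via Eskin)
Wendle: 37  (via Colne)
Shortest route: Dunly–Brook–Eskin–Colne–Wendle = 37 mi.

37 mi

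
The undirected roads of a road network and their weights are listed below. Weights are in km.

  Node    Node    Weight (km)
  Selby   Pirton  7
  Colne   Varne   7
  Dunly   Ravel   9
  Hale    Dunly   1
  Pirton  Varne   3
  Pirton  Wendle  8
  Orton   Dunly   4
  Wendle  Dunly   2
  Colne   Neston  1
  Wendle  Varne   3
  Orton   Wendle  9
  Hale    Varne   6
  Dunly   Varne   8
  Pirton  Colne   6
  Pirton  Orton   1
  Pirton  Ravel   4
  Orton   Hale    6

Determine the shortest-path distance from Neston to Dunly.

Running Dijkstra from Neston:
Neston: 0
Colne: 1  (via Neston)
Pirton: 7  (via Colne)
Orton: 8  (via Pirton)
Varne: 8  (via Colne)
Wendle: 11  (via Varne)
Ravel: 11  (via Pirton)
Dunly: 12  (via Orton)
Shortest route: Neston–Colne–Pirton–Orton–Dunly = 12 km.

12 km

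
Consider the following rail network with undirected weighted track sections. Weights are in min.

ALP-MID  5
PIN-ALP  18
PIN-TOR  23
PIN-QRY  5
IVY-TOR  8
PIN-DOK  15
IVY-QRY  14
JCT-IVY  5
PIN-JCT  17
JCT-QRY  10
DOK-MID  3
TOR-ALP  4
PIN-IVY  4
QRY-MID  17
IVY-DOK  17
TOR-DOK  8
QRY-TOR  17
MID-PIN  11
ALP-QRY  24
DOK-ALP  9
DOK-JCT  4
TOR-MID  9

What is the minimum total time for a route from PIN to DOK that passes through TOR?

20 min

Best PIN to TOR: PIN–IVY–TOR costing 12
Best TOR to DOK: TOR–DOK costing 8
Total via TOR: 12 + 8 = 20 min.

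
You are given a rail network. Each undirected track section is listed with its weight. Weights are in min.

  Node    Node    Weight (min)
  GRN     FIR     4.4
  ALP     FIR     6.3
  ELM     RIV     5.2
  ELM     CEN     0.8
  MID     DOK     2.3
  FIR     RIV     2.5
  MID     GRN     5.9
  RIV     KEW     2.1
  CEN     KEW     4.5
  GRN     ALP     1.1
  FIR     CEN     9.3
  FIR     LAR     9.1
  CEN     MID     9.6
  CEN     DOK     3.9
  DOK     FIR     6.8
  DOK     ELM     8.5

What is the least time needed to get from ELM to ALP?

Candidate routes:
ELM–RIV–FIR–ALP: 5.2+2.5+6.3 = 14
ELM–CEN–DOK–MID–GRN–ALP: 0.8+3.9+2.3+5.9+1.1 = 14
ELM–RIV–FIR–GRN–ALP: 5.2+2.5+4.4+1.1 = 13.2
Cheapest is ELM–RIV–FIR–GRN–ALP at 13.2 min.

13.2 min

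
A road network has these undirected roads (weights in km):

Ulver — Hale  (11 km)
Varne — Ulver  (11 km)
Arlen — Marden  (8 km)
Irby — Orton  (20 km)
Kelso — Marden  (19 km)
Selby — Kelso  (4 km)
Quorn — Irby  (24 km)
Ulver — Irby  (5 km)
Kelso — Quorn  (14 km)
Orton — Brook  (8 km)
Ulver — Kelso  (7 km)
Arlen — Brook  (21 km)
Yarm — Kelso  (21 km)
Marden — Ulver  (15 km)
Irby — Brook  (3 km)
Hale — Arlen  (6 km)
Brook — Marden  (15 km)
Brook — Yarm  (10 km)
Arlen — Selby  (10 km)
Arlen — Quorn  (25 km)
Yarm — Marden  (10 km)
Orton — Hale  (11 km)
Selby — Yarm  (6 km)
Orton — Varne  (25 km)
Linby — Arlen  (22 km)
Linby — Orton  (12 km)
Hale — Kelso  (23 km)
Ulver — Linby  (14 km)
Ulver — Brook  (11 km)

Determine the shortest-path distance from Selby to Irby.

Settle nodes by increasing distance from Selby:
Selby: 0
Kelso: 4  (via Selby)
Yarm: 6  (via Selby)
Arlen: 10  (via Selby)
Ulver: 11  (via Kelso)
Irby: 16  (via Ulver)
Shortest route: Selby → Kelso → Ulver → Irby = 16 km.

16 km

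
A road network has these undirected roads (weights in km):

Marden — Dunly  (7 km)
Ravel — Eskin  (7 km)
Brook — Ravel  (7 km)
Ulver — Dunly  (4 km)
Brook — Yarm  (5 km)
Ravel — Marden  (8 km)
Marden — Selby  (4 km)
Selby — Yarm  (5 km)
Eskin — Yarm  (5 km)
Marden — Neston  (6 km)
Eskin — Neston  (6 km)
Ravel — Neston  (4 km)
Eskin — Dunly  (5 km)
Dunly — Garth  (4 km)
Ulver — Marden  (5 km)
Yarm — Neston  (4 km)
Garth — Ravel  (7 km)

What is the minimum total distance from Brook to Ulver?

Candidate routes:
Brook–Ravel–Neston–Marden–Ulver: 7+4+6+5 = 22
Brook–Yarm–Selby–Marden–Ulver: 5+5+4+5 = 19
Brook–Yarm–Neston–Marden–Ulver: 5+4+6+5 = 20
Brook–Ravel–Marden–Ulver: 7+8+5 = 20
Cheapest is Brook–Yarm–Selby–Marden–Ulver at 19 km.

19 km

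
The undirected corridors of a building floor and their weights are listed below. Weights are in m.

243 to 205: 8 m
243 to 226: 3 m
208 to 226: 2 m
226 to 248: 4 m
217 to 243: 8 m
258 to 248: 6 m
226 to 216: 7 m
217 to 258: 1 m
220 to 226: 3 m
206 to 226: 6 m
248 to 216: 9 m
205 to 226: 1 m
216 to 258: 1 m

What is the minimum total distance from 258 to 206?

14 m

Compare a few routes:
258 - 216 - 226 - 206: 1+7+6 = 14
258 - 248 - 226 - 206: 6+4+6 = 16
258 - 217 - 243 - 226 - 206: 1+8+3+6 = 18
Cheapest is 258 - 216 - 226 - 206 at 14 m.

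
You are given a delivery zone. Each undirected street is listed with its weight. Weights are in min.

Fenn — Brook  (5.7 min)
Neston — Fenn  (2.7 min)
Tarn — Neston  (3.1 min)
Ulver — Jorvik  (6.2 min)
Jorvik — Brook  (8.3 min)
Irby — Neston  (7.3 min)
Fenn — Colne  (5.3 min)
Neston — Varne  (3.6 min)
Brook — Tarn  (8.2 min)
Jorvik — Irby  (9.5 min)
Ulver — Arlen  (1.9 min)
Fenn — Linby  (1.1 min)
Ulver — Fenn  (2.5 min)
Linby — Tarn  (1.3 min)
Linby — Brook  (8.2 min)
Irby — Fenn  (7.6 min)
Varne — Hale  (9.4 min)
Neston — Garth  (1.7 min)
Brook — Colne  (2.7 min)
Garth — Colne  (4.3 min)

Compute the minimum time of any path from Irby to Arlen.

12 min

Compare a few routes:
Irby - Neston - Fenn - Ulver - Arlen: 7.3+2.7+2.5+1.9 = 14.4
Irby - Fenn - Ulver - Arlen: 7.6+2.5+1.9 = 12
The minimum is 12 min via Irby - Fenn - Ulver - Arlen.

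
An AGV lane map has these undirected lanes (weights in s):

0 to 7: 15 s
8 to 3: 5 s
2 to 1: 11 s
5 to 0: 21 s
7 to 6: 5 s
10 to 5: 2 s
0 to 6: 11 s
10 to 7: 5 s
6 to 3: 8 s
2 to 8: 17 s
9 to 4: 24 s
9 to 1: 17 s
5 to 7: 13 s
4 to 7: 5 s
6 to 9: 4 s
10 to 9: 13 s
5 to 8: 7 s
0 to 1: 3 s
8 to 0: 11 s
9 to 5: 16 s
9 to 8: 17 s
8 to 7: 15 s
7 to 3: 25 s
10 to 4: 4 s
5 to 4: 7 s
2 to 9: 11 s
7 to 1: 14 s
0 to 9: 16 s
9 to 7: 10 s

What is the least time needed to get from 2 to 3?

22 s

Running Dijkstra from 2:
2: 0
1: 11  (via 2)
9: 11  (via 2)
0: 14  (via 1)
6: 15  (via 9)
8: 17  (via 2)
7: 20  (via 6)
3: 22  (via 8)
Shortest route: 2–8–3 = 22 s.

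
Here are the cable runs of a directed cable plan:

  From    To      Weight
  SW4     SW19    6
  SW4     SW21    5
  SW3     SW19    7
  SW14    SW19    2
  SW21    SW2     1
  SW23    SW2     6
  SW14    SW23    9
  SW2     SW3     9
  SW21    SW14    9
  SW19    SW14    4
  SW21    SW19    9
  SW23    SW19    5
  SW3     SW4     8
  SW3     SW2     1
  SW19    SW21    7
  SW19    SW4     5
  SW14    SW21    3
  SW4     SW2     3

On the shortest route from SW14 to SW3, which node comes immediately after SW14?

Enumerating some paths:
SW14–SW21–SW2–SW3: 3+1+9 = 13
SW14–SW19–SW21–SW2–SW3: 2+7+1+9 = 19
Cheapest is SW14–SW21–SW2–SW3 at 13.
So from SW14 the first move is to SW21.

SW21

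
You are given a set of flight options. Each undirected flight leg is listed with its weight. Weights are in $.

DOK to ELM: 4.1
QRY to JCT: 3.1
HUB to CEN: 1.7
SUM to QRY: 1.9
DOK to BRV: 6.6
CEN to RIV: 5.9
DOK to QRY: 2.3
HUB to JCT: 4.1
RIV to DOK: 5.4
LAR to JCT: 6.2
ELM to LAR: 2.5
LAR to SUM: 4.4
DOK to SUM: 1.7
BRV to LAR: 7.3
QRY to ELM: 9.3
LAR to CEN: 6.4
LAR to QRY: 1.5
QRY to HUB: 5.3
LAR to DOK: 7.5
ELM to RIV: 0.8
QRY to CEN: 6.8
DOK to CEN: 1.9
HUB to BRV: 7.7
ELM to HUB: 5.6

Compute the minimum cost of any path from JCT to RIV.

Running Dijkstra from JCT:
JCT: 0
QRY: 3.1  (via JCT)
HUB: 4.1  (via JCT)
LAR: 4.6  (via QRY)
SUM: 5  (via QRY)
DOK: 5.4  (via QRY)
CEN: 5.8  (via HUB)
ELM: 7.1  (via LAR)
RIV: 7.9  (via ELM)
Shortest route: JCT → QRY → LAR → ELM → RIV = $7.9.

$7.9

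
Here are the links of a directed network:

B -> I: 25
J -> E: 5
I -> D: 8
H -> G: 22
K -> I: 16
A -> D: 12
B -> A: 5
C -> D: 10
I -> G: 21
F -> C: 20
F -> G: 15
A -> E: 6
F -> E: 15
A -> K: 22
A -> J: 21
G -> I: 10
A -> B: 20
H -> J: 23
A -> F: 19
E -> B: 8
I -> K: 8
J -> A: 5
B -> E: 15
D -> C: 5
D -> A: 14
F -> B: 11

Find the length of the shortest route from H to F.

47

Settle nodes by increasing distance from H:
H: 0
G: 22  (via H)
J: 23  (via H)
A: 28  (via J)
E: 28  (via J)
I: 32  (via G)
B: 36  (via E)
D: 40  (via A)
K: 40  (via I)
C: 45  (via D)
F: 47  (via A)
Shortest route: H → J → A → F = 47.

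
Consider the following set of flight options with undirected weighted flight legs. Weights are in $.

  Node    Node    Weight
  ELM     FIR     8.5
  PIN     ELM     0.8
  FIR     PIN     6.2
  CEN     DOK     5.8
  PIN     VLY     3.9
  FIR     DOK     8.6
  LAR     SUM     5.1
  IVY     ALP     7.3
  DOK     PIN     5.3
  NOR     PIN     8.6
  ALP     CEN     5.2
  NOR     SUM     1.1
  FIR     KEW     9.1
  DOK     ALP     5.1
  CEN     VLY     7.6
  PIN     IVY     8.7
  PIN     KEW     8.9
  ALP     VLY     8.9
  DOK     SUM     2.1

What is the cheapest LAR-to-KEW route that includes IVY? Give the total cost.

$37.2

Best LAR to IVY: LAR → SUM → DOK → ALP → IVY costing 19.6
Shortest IVY→KEW: IVY → PIN → KEW = 17.6
Total via IVY: 19.6 + 17.6 = $37.2.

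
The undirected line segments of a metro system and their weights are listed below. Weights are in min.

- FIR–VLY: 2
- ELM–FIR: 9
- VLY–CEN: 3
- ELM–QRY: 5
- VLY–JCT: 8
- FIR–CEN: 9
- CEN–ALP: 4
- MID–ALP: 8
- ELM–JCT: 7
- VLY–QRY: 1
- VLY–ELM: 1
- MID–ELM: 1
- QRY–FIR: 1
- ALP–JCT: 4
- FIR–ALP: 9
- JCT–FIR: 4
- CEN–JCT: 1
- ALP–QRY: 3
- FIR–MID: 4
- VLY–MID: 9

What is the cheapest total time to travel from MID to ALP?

Enumerating some paths:
MID - ELM - VLY - FIR - QRY - ALP: 1+1+2+1+3 = 8
MID - ELM - VLY - QRY - ALP: 1+1+1+3 = 6
MID - FIR - QRY - ALP: 4+1+3 = 8
Cheapest is MID - ELM - VLY - QRY - ALP at 6 min.

6 min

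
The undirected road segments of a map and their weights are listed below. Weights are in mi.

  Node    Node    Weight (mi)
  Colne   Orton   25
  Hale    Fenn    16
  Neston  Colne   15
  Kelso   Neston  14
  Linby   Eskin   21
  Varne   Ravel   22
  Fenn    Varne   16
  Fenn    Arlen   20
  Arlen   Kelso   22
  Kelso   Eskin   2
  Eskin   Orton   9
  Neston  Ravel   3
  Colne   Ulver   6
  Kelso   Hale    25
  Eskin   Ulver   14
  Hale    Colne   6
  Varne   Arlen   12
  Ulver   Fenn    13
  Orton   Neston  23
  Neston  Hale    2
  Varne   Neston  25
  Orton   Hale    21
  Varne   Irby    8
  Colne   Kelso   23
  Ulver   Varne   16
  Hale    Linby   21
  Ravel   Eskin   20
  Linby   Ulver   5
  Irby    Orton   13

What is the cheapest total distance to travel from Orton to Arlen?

Compare a few routes:
Orton → Eskin → Ulver → Varne → Arlen: 9+14+16+12 = 51
Orton → Eskin → Kelso → Arlen: 9+2+22 = 33
Cheapest is Orton → Eskin → Kelso → Arlen at 33 mi.

33 mi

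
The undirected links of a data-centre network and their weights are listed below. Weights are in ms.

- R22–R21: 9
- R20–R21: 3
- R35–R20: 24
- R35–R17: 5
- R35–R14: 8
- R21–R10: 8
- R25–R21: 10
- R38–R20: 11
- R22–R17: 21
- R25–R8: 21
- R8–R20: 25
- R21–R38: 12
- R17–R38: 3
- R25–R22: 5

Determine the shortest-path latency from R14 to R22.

34 ms

Compare a few routes:
R14–R35–R17–R38–R20–R21–R22: 8+5+3+11+3+9 = 39
R14–R35–R17–R38–R21–R22: 8+5+3+12+9 = 37
R14–R35–R17–R38–R21–R25–R22: 8+5+3+12+10+5 = 43
R14–R35–R17–R22: 8+5+21 = 34
The minimum is 34 ms via R14–R35–R17–R22.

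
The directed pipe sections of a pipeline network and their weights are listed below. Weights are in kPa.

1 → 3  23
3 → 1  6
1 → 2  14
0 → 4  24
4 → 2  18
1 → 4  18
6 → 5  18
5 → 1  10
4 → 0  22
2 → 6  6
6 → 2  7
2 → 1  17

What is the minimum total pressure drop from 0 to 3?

82 kPa

Running Dijkstra from 0:
0: 0
4: 24  (via 0)
2: 42  (via 4)
6: 48  (via 2)
1: 59  (via 2)
5: 66  (via 6)
3: 82  (via 1)
Shortest route: 0 → 4 → 2 → 1 → 3 = 82 kPa.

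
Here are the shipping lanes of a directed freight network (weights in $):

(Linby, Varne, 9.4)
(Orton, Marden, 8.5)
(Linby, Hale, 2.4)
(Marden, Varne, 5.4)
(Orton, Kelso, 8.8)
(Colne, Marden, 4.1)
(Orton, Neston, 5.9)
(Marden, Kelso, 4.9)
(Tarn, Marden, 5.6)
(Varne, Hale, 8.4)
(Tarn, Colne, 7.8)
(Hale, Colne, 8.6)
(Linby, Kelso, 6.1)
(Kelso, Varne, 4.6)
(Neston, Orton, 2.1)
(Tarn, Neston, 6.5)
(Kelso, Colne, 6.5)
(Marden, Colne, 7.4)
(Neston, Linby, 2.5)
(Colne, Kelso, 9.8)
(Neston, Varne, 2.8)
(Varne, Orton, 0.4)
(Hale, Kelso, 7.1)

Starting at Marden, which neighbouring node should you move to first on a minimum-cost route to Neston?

Candidate routes:
Marden–Kelso–Varne–Orton–Neston: 4.9+4.6+0.4+5.9 = 15.8
Marden–Varne–Orton–Neston: 5.4+0.4+5.9 = 11.7
Marden–Colne–Kelso–Varne–Orton–Neston: 7.4+9.8+4.6+0.4+5.9 = 28.1
The minimum is $11.7 via Marden–Varne–Orton–Neston.
So from Marden the first move is to Varne.

Varne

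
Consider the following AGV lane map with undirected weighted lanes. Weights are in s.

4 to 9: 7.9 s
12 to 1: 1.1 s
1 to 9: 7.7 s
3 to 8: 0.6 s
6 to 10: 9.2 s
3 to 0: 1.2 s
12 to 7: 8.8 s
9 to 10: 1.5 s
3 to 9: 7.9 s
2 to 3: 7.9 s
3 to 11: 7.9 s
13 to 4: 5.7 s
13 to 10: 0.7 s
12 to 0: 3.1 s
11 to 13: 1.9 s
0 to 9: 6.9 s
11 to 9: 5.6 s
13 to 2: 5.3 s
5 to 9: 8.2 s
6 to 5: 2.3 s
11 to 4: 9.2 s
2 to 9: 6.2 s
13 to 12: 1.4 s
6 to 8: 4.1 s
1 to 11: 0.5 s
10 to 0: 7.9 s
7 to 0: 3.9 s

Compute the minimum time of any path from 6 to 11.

Compare a few routes:
6–8–3–11: 4.1+0.6+7.9 = 12.6
6–8–3–0–12–13–11: 4.1+0.6+1.2+3.1+1.4+1.9 = 12.3
6–8–3–0–12–1–11: 4.1+0.6+1.2+3.1+1.1+0.5 = 10.6
6–10–13–11: 9.2+0.7+1.9 = 11.8
Cheapest is 6–8–3–0–12–1–11 at 10.6 s.

10.6 s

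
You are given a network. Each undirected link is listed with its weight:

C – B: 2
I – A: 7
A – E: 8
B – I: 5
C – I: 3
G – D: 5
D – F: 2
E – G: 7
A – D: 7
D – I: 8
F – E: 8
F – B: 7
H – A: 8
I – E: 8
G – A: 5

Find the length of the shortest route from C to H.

Shortest distances from C:
C: 0
B: 2  (via C)
I: 3  (via C)
F: 9  (via B)
A: 10  (via I)
D: 11  (via I)
E: 11  (via I)
G: 15  (via A)
H: 18  (via A)
Shortest route: C–I–A–H = 18.

18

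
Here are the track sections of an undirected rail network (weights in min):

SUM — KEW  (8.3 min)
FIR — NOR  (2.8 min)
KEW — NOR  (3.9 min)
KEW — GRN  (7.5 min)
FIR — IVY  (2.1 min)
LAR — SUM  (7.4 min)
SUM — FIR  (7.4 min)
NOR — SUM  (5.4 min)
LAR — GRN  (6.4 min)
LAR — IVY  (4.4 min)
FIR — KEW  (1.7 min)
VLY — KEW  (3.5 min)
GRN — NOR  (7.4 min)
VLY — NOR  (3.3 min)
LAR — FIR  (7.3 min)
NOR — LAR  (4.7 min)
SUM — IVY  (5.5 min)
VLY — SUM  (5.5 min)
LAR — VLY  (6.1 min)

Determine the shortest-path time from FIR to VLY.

Candidate routes:
FIR–NOR–VLY: 2.8+3.3 = 6.1
FIR–KEW–VLY: 1.7+3.5 = 5.2
FIR–NOR–KEW–VLY: 2.8+3.9+3.5 = 10.2
FIR–KEW–NOR–VLY: 1.7+3.9+3.3 = 8.9
Cheapest is FIR–KEW–VLY at 5.2 min.

5.2 min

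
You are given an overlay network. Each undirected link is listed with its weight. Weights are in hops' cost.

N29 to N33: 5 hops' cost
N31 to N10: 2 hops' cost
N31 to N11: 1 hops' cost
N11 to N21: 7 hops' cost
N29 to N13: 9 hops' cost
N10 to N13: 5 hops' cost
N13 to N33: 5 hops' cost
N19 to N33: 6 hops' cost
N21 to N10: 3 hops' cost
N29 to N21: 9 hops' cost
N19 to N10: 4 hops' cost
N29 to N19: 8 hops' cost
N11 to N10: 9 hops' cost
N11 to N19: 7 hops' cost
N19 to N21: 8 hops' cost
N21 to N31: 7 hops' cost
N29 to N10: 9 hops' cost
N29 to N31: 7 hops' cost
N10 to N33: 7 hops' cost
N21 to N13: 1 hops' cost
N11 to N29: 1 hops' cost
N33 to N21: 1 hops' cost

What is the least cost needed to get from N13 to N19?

8 hops' cost

Settle nodes by increasing distance from N13:
N13: 0
N21: 1  (via N13)
N33: 2  (via N21)
N10: 4  (via N21)
N31: 6  (via N10)
N29: 7  (via N33)
N11: 7  (via N31)
N19: 8  (via N33)
Shortest route: N13–N21–N33–N19 = 8 hops' cost.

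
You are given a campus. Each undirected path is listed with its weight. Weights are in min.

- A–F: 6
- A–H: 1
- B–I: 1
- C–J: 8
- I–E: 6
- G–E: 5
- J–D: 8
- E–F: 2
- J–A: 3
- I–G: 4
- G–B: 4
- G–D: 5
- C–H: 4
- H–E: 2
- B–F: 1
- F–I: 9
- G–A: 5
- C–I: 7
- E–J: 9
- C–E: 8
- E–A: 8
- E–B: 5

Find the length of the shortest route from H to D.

Settle nodes by increasing distance from H:
H: 0
A: 1  (via H)
E: 2  (via H)
C: 4  (via H)
F: 4  (via E)
J: 4  (via A)
B: 5  (via F)
G: 6  (via A)
I: 6  (via B)
D: 11  (via G)
Shortest route: H → A → G → D = 11 min.

11 min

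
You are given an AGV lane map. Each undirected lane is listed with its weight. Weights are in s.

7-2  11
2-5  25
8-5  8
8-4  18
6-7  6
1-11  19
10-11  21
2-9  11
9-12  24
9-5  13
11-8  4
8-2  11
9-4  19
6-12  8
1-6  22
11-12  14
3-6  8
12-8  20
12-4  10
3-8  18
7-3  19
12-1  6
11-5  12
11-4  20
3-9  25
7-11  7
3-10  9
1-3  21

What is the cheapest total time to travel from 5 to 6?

Enumerating some paths:
5 → 11 → 7 → 6: 12+7+6 = 25
5 → 11 → 12 → 6: 12+14+8 = 34
Cheapest is 5 → 11 → 7 → 6 at 25 s.

25 s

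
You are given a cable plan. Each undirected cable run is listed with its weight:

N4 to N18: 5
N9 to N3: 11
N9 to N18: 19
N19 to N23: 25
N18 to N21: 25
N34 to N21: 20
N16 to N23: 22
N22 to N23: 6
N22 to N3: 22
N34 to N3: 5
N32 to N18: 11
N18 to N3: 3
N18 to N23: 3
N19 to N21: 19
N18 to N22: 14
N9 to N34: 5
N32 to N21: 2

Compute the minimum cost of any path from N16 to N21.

38

Running Dijkstra from N16:
N16: 0
N23: 22  (via N16)
N18: 25  (via N23)
N22: 28  (via N23)
N3: 28  (via N18)
N4: 30  (via N18)
N34: 33  (via N3)
N32: 36  (via N18)
N9: 38  (via N34)
N21: 38  (via N32)
Shortest route: N16–N23–N18–N32–N21 = 38.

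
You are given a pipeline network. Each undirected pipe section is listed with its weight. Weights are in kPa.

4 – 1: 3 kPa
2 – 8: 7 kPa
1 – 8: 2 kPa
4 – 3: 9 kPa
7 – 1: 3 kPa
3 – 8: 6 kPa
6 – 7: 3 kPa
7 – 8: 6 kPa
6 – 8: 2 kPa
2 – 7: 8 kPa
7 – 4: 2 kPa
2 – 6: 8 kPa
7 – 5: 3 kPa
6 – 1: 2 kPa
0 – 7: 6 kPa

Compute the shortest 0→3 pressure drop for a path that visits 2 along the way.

27 kPa

Shortest 0→2: 0–7–2 = 14
Shortest 2→3: 2–8–3 = 13
Total via 2: 14 + 13 = 27 kPa.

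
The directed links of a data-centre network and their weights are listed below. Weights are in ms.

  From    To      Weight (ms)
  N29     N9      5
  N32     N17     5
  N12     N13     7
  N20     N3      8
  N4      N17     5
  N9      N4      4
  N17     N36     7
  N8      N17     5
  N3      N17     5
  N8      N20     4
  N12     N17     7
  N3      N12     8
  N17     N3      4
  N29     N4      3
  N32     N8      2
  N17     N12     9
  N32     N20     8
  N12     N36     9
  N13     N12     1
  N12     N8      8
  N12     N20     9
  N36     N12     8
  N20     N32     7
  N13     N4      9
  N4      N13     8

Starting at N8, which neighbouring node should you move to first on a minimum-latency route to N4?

Candidate routes:
N8 - N17 - N12 - N13 - N4: 5+9+7+9 = 30
N8 - N17 - N3 - N12 - N13 - N4: 5+4+8+7+9 = 33
N8 - N20 - N3 - N12 - N13 - N4: 4+8+8+7+9 = 36
The minimum is 30 ms via N8 - N17 - N12 - N13 - N4.
So from N8 the first move is to N17.

N17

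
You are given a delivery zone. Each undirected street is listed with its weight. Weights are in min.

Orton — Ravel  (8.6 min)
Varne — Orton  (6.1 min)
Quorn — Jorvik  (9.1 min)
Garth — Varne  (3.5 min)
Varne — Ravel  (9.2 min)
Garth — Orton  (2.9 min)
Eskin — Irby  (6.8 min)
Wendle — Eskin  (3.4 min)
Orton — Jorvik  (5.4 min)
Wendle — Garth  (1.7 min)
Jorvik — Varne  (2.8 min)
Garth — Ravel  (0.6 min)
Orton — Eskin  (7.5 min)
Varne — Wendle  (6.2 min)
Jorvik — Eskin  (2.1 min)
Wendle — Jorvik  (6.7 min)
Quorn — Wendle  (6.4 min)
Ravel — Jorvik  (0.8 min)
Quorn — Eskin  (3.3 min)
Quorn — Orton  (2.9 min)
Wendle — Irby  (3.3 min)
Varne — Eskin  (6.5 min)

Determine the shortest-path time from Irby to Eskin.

Enumerating some paths:
Irby → Wendle → Eskin: 3.3+3.4 = 6.7
Irby → Wendle → Garth → Ravel → Jorvik → Eskin: 3.3+1.7+0.6+0.8+2.1 = 8.5
Irby → Eskin: 6.8 = 6.8
The minimum is 6.7 min via Irby → Wendle → Eskin.

6.7 min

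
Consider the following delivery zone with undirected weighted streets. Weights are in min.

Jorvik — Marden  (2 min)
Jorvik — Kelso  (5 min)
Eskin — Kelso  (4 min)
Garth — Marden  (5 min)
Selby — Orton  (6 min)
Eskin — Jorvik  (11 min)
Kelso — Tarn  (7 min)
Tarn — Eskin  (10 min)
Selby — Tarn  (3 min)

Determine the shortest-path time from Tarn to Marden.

14 min

Running Dijkstra from Tarn:
Tarn: 0
Selby: 3  (via Tarn)
Kelso: 7  (via Tarn)
Orton: 9  (via Selby)
Eskin: 10  (via Tarn)
Jorvik: 12  (via Kelso)
Marden: 14  (via Jorvik)
Shortest route: Tarn–Kelso–Jorvik–Marden = 14 min.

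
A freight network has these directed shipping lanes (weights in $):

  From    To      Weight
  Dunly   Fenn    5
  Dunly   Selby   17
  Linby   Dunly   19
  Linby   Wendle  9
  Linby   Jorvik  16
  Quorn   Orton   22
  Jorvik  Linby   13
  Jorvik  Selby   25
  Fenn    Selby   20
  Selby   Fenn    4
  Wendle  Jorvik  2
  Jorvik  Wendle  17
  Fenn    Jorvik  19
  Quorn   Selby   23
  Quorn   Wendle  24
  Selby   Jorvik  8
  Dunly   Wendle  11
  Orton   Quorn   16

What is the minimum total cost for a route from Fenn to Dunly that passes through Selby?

$60

Best Fenn to Selby: Fenn → Selby costing 20
Shortest Selby→Dunly: Selby → Jorvik → Linby → Dunly = 40
Total via Selby: 20 + 40 = $60.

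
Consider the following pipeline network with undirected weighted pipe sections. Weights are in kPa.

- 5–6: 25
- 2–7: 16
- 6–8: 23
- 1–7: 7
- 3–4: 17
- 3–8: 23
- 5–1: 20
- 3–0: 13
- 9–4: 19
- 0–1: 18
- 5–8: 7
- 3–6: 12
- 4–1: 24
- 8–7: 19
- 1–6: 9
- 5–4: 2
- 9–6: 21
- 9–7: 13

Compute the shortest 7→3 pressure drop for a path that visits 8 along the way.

Shortest 7→8: 7–8 = 19
Shortest 8→3: 8–3 = 23
Total via 8: 19 + 23 = 42 kPa.

42 kPa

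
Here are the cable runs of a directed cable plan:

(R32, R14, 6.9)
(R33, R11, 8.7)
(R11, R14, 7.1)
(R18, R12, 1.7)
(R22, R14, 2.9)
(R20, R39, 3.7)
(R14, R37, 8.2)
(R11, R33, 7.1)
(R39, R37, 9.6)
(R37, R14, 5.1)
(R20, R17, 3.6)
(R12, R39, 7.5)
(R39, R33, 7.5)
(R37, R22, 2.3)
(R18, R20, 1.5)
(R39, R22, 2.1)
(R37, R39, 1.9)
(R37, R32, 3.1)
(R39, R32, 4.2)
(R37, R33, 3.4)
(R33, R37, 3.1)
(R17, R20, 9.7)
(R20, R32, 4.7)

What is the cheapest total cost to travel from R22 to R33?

Settle nodes by increasing distance from R22:
R22: 0
R14: 2.9  (via R22)
R37: 11.1  (via R14)
R39: 13  (via R37)
R32: 14.2  (via R37)
R33: 14.5  (via R37)
Shortest route: R22–R14–R37–R33 = 14.5.

14.5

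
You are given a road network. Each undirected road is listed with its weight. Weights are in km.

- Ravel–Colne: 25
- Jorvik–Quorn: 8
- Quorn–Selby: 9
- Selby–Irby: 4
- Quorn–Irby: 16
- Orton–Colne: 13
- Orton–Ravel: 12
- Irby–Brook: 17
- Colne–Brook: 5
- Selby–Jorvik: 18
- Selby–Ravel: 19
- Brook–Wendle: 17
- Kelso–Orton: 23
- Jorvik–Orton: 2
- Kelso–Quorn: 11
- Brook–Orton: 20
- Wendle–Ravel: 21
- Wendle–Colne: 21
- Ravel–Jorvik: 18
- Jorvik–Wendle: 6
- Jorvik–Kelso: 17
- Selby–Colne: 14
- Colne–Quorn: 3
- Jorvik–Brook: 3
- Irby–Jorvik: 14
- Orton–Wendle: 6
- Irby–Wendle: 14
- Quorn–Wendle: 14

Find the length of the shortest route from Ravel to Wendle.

Running Dijkstra from Ravel:
Ravel: 0
Orton: 12  (via Ravel)
Jorvik: 14  (via Orton)
Brook: 17  (via Jorvik)
Wendle: 18  (via Orton)
Shortest route: Ravel → Orton → Wendle = 18 km.

18 km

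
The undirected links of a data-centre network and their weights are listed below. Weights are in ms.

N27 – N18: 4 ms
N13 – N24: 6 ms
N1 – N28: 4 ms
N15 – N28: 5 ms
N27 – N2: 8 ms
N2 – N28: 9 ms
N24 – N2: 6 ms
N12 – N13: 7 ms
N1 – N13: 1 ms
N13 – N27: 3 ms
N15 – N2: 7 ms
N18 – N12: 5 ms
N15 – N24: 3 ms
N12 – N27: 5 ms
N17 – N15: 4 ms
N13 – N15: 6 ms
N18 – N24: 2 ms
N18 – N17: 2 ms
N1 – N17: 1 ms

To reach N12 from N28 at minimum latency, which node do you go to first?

Compare a few routes:
N28 - N1 - N13 - N12: 4+1+7 = 12
N28 - N15 - N17 - N18 - N12: 5+4+2+5 = 16
N28 - N15 - N24 - N18 - N12: 5+3+2+5 = 15
N28 - N1 - N13 - N27 - N12: 4+1+3+5 = 13
The minimum is 12 ms via N28 - N1 - N13 - N12.
So from N28 the first move is to N1.

N1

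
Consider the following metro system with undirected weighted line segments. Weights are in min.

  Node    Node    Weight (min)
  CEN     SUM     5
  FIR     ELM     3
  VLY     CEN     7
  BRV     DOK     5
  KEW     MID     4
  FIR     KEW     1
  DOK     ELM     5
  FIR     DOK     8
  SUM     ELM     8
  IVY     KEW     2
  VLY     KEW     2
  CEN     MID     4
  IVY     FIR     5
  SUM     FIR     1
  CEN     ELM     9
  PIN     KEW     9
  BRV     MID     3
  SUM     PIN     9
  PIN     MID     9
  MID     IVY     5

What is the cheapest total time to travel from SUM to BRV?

9 min

Enumerating some paths:
SUM - CEN - MID - BRV: 5+4+3 = 12
SUM - FIR - KEW - MID - BRV: 1+1+4+3 = 9
The minimum is 9 min via SUM - FIR - KEW - MID - BRV.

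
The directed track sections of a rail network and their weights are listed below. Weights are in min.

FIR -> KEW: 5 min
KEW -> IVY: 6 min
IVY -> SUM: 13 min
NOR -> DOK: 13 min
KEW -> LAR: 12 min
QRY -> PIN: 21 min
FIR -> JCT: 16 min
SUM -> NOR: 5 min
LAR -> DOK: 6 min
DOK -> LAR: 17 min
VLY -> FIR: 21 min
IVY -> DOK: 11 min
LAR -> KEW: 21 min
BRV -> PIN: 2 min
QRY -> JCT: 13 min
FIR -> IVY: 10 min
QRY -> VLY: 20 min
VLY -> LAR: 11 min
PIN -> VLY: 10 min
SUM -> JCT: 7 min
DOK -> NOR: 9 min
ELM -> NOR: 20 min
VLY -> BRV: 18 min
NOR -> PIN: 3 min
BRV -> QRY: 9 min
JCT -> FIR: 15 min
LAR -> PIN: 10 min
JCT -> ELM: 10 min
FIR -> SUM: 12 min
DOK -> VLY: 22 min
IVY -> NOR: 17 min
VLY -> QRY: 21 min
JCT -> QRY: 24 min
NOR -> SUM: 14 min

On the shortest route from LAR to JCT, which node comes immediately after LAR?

DOK

Enumerating some paths:
LAR - PIN - VLY - FIR - JCT: 10+10+21+16 = 57
LAR - KEW - IVY - SUM - JCT: 21+6+13+7 = 47
LAR - PIN - VLY - QRY - JCT: 10+10+21+13 = 54
LAR - DOK - NOR - SUM - JCT: 6+9+14+7 = 36
The minimum is 36 min via LAR - DOK - NOR - SUM - JCT.
So from LAR the first move is to DOK.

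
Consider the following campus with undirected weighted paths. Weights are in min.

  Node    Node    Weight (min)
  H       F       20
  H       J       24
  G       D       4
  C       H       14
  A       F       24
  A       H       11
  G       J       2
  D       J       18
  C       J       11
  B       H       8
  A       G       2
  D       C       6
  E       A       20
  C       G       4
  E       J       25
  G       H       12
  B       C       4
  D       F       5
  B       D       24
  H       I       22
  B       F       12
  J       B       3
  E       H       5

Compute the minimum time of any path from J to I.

Compare a few routes:
J–G–C–B–H–I: 2+4+4+8+22 = 40
J–G–H–I: 2+12+22 = 36
J–B–H–I: 3+8+22 = 33
J–G–A–H–I: 2+2+11+22 = 37
The minimum is 33 min via J–B–H–I.

33 min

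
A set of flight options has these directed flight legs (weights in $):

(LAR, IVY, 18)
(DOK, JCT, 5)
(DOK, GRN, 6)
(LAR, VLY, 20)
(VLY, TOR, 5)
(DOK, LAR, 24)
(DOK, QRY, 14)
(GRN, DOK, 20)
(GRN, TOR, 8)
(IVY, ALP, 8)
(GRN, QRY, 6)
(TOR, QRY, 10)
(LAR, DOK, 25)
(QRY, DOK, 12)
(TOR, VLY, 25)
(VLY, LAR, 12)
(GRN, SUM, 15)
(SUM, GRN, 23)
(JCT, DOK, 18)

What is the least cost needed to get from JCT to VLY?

Candidate routes:
JCT → DOK → LAR → VLY: 18+24+20 = 62
JCT → DOK → GRN → TOR → VLY: 18+6+8+25 = 57
The minimum is $57 via JCT → DOK → GRN → TOR → VLY.

$57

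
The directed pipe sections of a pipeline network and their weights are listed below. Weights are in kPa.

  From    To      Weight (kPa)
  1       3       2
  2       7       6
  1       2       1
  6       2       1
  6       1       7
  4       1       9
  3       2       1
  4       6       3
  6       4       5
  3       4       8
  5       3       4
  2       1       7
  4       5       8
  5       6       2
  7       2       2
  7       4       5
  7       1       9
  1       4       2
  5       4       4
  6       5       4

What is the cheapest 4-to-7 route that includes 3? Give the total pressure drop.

18 kPa

Shortest 4→3: 4 → 6 → 5 → 3 = 11
Best 3 to 7: 3 → 2 → 7 costing 7
Total via 3: 11 + 7 = 18 kPa.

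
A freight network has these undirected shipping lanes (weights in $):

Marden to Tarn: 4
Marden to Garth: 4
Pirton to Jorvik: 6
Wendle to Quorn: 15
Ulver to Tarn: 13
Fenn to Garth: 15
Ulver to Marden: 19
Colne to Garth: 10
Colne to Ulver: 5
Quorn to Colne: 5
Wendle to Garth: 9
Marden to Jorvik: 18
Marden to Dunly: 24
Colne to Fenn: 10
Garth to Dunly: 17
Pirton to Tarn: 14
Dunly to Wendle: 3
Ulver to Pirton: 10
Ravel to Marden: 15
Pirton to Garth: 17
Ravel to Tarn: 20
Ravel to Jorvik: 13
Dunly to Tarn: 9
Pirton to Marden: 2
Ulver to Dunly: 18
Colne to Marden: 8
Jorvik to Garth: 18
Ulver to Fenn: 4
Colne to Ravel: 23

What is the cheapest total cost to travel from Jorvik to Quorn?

Candidate routes:
Jorvik - Pirton - Ulver - Colne - Quorn: 6+10+5+5 = 26
Jorvik - Pirton - Marden - Colne - Quorn: 6+2+8+5 = 21
Jorvik - Pirton - Marden - Garth - Colne - Quorn: 6+2+4+10+5 = 27
The minimum is $21 via Jorvik - Pirton - Marden - Colne - Quorn.

$21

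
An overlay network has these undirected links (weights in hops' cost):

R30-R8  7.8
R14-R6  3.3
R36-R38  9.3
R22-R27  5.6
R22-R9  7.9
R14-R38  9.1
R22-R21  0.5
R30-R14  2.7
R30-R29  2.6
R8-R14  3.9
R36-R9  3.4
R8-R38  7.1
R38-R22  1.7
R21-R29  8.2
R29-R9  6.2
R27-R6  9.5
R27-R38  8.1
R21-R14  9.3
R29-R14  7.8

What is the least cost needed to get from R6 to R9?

14.8 hops' cost

Shortest distances from R6:
R6: 0
R14: 3.3  (via R6)
R30: 6  (via R14)
R8: 7.2  (via R14)
R29: 8.6  (via R30)
R27: 9.5  (via R6)
R38: 12.4  (via R14)
R21: 12.6  (via R14)
R22: 13.1  (via R21)
R9: 14.8  (via R29)
Shortest route: R6–R14–R30–R29–R9 = 14.8 hops' cost.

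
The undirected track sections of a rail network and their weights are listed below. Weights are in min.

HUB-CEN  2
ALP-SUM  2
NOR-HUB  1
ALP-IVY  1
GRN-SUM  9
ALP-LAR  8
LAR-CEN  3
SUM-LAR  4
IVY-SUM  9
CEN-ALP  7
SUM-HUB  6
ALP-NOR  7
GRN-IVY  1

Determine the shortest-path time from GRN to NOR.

9 min

Running Dijkstra from GRN:
GRN: 0
IVY: 1  (via GRN)
ALP: 2  (via IVY)
SUM: 4  (via ALP)
LAR: 8  (via SUM)
NOR: 9  (via ALP)
Shortest route: GRN → IVY → ALP → NOR = 9 min.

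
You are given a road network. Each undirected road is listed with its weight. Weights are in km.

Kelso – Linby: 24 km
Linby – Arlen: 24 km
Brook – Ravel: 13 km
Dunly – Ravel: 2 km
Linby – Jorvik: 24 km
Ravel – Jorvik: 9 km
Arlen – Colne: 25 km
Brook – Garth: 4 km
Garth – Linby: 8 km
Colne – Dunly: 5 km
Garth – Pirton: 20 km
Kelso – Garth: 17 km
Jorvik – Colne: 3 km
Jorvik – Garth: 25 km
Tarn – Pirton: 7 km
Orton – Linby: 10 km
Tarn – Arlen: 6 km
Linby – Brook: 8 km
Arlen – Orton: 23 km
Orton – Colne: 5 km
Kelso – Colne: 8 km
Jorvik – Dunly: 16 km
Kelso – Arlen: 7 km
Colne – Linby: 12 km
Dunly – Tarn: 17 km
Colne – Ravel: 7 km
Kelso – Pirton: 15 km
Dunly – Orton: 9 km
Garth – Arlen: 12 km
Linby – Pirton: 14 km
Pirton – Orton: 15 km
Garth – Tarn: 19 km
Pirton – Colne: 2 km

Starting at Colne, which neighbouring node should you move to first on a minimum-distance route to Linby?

Linby

Candidate routes:
Colne → Orton → Linby: 5+10 = 15
Colne → Linby: 12 = 12
Cheapest is Colne → Linby at 12 km.
So from Colne the first move is to Linby.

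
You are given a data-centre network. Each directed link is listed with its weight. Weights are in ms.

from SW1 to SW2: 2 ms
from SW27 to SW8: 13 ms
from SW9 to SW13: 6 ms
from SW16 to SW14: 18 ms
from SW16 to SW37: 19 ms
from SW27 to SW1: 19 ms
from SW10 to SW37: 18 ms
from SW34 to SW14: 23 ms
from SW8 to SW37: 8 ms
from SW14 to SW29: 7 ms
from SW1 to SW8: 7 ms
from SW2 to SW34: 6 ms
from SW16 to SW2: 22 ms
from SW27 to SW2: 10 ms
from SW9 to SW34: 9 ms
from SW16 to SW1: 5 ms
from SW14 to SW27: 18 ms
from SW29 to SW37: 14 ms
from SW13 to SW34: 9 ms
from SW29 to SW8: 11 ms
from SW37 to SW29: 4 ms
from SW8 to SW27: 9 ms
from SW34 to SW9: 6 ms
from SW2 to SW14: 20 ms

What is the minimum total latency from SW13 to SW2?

60 ms

Candidate routes:
SW13–SW34–SW14–SW27–SW2: 9+23+18+10 = 60
SW13–SW34–SW14–SW27–SW1–SW2: 9+23+18+19+2 = 71
SW13–SW34–SW14–SW29–SW8–SW27–SW2: 9+23+7+11+9+10 = 69
Cheapest is SW13–SW34–SW14–SW27–SW2 at 60 ms.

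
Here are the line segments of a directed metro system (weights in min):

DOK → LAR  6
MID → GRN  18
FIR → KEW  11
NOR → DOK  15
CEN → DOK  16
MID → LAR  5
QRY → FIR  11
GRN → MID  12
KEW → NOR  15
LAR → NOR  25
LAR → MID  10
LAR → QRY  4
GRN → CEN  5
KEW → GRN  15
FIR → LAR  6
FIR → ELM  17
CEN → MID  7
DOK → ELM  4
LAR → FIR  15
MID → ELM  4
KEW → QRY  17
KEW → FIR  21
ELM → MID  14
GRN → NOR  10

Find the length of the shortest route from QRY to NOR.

Compare a few routes:
QRY - FIR - LAR - MID - GRN - NOR: 11+6+10+18+10 = 55
QRY - FIR - KEW - GRN - NOR: 11+11+15+10 = 47
QRY - FIR - KEW - NOR: 11+11+15 = 37
QRY - FIR - LAR - NOR: 11+6+25 = 42
The minimum is 37 min via QRY - FIR - KEW - NOR.

37 min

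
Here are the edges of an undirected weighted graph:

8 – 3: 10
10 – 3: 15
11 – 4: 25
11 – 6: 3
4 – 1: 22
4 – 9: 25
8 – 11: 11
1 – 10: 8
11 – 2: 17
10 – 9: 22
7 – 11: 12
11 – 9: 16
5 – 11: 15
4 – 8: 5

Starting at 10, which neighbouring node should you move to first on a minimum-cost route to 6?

3

Candidate routes:
10 - 3 - 8 - 11 - 6: 15+10+11+3 = 39
10 - 1 - 4 - 8 - 11 - 6: 8+22+5+11+3 = 49
10 - 9 - 11 - 6: 22+16+3 = 41
Cheapest is 10 - 3 - 8 - 11 - 6 at 39.
So from 10 the first move is to 3.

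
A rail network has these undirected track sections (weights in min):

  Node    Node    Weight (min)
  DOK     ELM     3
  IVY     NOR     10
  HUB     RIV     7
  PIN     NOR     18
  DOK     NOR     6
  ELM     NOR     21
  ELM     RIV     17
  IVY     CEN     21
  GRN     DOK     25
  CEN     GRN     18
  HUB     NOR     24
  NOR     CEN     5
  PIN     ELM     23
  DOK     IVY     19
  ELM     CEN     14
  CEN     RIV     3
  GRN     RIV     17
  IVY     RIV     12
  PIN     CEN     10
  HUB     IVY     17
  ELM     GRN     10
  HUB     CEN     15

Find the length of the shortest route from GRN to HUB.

24 min

Running Dijkstra from GRN:
GRN: 0
ELM: 10  (via GRN)
DOK: 13  (via ELM)
RIV: 17  (via GRN)
CEN: 18  (via GRN)
NOR: 19  (via DOK)
HUB: 24  (via RIV)
Shortest route: GRN → RIV → HUB = 24 min.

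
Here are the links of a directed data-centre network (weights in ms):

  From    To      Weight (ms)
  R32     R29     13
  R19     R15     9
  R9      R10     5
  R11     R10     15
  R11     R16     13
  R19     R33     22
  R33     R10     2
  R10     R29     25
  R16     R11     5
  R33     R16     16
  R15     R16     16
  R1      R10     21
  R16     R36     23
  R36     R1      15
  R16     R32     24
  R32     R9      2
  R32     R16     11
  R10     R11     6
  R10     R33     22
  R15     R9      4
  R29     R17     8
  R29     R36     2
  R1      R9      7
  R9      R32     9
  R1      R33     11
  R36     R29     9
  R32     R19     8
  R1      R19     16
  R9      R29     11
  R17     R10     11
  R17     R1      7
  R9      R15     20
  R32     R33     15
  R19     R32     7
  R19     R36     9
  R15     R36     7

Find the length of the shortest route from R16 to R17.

40 ms

Compare a few routes:
R16–R36–R29–R17: 23+9+8 = 40
R16–R32–R9–R29–R17: 24+2+11+8 = 45
R16–R32–R29–R17: 24+13+8 = 45
Cheapest is R16–R36–R29–R17 at 40 ms.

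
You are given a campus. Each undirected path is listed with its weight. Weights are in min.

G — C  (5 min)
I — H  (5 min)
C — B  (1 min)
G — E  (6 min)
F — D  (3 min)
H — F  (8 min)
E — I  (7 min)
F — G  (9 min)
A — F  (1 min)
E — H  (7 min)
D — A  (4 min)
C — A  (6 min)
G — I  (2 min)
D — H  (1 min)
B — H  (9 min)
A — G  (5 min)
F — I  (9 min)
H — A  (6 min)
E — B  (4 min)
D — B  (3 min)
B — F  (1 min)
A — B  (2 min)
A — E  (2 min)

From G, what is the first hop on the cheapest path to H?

Enumerating some paths:
G–I–H: 2+5 = 7
G–A–F–D–H: 5+1+3+1 = 10
G–C–B–D–H: 5+1+3+1 = 10
G–A–D–H: 5+4+1 = 10
The minimum is 7 min via G–I–H.
So from G the first move is to I.

I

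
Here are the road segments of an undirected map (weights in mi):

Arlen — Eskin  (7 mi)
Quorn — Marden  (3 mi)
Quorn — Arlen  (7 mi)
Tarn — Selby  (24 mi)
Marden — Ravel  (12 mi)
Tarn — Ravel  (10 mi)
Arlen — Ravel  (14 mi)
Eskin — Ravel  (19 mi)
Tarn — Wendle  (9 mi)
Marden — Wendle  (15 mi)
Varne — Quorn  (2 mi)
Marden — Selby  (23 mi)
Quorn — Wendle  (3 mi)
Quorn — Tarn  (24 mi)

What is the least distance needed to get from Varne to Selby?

Compare a few routes:
Varne → Quorn → Marden → Selby: 2+3+23 = 28
Varne → Quorn → Wendle → Marden → Selby: 2+3+15+23 = 43
Varne → Quorn → Tarn → Selby: 2+24+24 = 50
Varne → Quorn → Wendle → Tarn → Selby: 2+3+9+24 = 38
The minimum is 28 mi via Varne → Quorn → Marden → Selby.

28 mi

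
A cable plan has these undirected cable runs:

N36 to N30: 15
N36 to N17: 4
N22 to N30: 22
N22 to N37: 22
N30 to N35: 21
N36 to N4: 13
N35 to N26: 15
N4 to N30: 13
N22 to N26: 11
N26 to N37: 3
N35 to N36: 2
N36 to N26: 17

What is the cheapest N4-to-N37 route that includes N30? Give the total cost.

Shortest N4→N30: N4–N30 = 13
Shortest N30→N37: N30–N36–N26–N37 = 35
Total via N30: 13 + 35 = 48.

48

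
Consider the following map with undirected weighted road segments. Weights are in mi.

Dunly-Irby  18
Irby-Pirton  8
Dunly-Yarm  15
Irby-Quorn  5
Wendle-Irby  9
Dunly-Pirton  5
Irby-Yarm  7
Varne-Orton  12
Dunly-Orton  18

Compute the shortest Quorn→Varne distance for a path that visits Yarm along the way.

57 mi

Best Quorn to Yarm: Quorn–Irby–Yarm costing 12
Shortest Yarm→Varne: Yarm–Dunly–Orton–Varne = 45
Total via Yarm: 12 + 45 = 57 mi.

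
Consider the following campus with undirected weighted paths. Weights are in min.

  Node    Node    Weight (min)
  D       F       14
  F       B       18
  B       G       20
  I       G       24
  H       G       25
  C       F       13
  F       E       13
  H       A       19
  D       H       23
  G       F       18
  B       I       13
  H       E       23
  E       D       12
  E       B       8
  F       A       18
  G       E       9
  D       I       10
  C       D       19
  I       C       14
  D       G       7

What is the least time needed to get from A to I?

Enumerating some paths:
A - F - D - I: 18+14+10 = 42
A - F - C - I: 18+13+14 = 45
Cheapest is A - F - D - I at 42 min.

42 min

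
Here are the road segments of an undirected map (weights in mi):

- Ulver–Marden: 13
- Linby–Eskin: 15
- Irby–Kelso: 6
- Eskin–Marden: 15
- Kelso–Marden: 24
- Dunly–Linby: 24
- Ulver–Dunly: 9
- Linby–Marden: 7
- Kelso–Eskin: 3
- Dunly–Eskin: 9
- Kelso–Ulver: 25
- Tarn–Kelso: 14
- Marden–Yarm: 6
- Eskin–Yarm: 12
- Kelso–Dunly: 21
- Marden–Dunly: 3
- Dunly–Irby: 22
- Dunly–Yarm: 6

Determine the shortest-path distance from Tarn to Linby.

Settle nodes by increasing distance from Tarn:
Tarn: 0
Kelso: 14  (via Tarn)
Eskin: 17  (via Kelso)
Irby: 20  (via Kelso)
Dunly: 26  (via Eskin)
Marden: 29  (via Dunly)
Yarm: 29  (via Eskin)
Linby: 32  (via Eskin)
Shortest route: Tarn–Kelso–Eskin–Linby = 32 mi.

32 mi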